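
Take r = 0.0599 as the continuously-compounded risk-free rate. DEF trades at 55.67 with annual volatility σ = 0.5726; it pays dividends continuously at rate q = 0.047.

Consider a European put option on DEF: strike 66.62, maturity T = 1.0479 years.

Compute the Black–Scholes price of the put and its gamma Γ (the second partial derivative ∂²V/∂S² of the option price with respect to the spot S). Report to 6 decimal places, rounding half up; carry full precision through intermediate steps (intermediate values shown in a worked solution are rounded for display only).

price = 18.621110
Γ = 0.011638

σ√T = 0.5726·√1.0479 = 0.586153
d₁ = (ln(S/K) + (r−q+σ²/2)T) / (σ√T) = (ln(55.67/66.62) + (0.0599−0.047+0.5726²/2)·1.0479) / 0.586153 = (-0.179563 + 0.185306) / 0.586153 = 0.009797
d₂ = d₁ − σ√T = 0.009797 − 0.586153 = -0.576357
e^{−rT} = 0.939160
e^{−qT} = 0.951942
N(−d₁) = 0.496092,  N(−d₂) = 0.717813
Put price V = K·e^{−rT}·N(−d₂) − S·e^{−qT}·N(−d₁) = 44.911296 − 26.290186 = 18.621110
φ(d₁) = (1/√(2π))·e^{−d₁²/2} = 0.398923
Γ = e^{−qT}·φ(d₁) / (S·σ·√T) = 0.011638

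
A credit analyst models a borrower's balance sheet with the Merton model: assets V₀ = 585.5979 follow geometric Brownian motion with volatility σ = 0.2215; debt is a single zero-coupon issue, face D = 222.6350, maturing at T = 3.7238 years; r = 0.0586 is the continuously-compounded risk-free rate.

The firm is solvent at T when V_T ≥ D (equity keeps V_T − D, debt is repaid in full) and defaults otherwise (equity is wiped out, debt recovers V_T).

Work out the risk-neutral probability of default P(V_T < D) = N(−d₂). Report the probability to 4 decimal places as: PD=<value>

PD=0.0052

With assets at 585.5979 and a single debt payment of 222.6350 at 3.7238 years:
d₁ = [ln(V₀/D) + (r + σ²/2)T] / (σ√T)
   = [ln(585.5979/222.6350) + (0.0586 + 0.5·0.2215²)·3.7238] / (0.2215·√3.7238)
   = [0.967100 + 0.309564] / 0.427432 = 2.986823
d₂ = d₁ − σ√T = 2.986823 − 0.427432 = 2.559391
risk-neutral PD = N(−d₂) = N(-2.559391) = 0.005243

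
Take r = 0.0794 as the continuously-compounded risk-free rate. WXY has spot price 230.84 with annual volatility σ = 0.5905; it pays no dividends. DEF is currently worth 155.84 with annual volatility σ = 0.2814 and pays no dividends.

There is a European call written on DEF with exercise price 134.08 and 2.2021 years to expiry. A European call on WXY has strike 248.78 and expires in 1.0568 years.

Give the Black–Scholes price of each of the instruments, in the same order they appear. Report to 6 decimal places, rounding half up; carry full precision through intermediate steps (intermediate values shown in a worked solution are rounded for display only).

[DEF call K=134.08]
σ√T = 0.2814·√2.2021 = 0.417583
d₁ = (ln(S/K) + (r+σ²/2)T) / (σ√T) = (ln(155.84/134.08) + (0.0794+0.2814²/2)·2.2021) / 0.417583 = (0.150393 + 0.262034) / 0.417583 = 0.987655
d₂ = d₁ − σ√T = 0.987655 − 0.417583 = 0.570072
e^{−rT} = 0.839586
N(d₁) = 0.838339,  N(d₂) = 0.715686
price = S·N(d₁) − K·e^{−rT}·N(d₂) = 130.646768 − 80.565902 = 50.080866
[WXY call K=248.78]
σ√T = 0.5905·√1.0568 = 0.607039
d₁ = (ln(S/K) + (r+σ²/2)T) / (σ√T) = (ln(230.84/248.78) + (0.0794+0.5905²/2)·1.0568) / 0.607039 = (-0.074844 + 0.268158) / 0.607039 = 0.318454
d₂ = d₁ − σ√T = 0.318454 − 0.607039 = -0.288585
e^{−rT} = 0.919514
N(d₁) = 0.624930,  N(d₂) = 0.386450
price = S·N(d₁) − K·e^{−rT}·N(d₂) = 144.258751 − 88.402927 = 55.855824

price(DEF call K=134.08) = 50.080866
price(WXY call K=248.78) = 55.855824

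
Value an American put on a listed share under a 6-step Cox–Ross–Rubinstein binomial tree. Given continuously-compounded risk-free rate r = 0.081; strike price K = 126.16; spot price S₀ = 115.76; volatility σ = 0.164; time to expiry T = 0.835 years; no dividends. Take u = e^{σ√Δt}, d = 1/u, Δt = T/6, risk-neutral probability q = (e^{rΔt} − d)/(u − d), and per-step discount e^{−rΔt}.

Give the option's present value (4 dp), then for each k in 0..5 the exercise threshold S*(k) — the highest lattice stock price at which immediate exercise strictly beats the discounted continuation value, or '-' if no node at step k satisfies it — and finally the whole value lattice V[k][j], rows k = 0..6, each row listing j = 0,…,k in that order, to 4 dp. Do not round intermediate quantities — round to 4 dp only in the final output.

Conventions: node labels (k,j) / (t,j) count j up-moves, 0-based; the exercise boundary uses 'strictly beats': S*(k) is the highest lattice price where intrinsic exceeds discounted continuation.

params: Δt=0.13917 u=1.06309 d=0.94065 q=0.57730 e^(-rΔt)=0.98879
t_6 payoffs: 45.9669 35.5289 23.7322 10.4000 0.0000 0.0000 0.0000
t_5: node(5,0) S=85.2525 payoff=40.9075 vs cont=39.4933 → 40.9075 [stop]  node(5,1) S=96.3491 payoff=29.8109 vs cont=28.3967 → 29.8109 [stop]  node(5,2) S=108.8901 payoff=17.2699 vs cont=15.8558 → 17.2699 [stop]  node(5,3) S=123.0634 payoff=3.0966 vs cont=4.3468 → 4.3468 [wait]  node(5,4) S=139.0815 payoff=0.0000 vs cont=0.0000 → 0.0000 [wait]  node(5,5) S=157.1845 payoff=0.0000 vs cont=0.0000 → 0.0000 [wait]  ⇒ S*(5)=108.8901
t_4: node(4,0) S=90.6311 payoff=35.5289 vs cont=34.1147 → 35.5289 [stop]  node(4,1) S=102.4278 payoff=23.7322 vs cont=22.3180 → 23.7322 [stop]  node(4,2) S=115.7600 payoff=10.4000 vs cont=9.6995 → 10.4000 [stop]  node(4,3) S=130.8275 payoff=0.0000 vs cont=1.8168 → 1.8168 [wait]  node(4,4) S=147.8562 payoff=0.0000 vs cont=0.0000 → 0.0000 [wait]  ⇒ S*(4)=115.7600
t_3: node(3,0) S=96.3491 payoff=29.8109 vs cont=28.3967 → 29.8109 [stop]  node(3,1) S=108.8901 payoff=17.2699 vs cont=15.8558 → 17.2699 [stop]  node(3,2) S=123.0634 payoff=3.0966 vs cont=5.3839 → 5.3839 [wait]  node(3,3) S=139.0815 payoff=0.0000 vs cont=0.7594 → 0.7594 [wait]  ⇒ S*(3)=108.8901
t_2: node(2,0) S=102.4278 payoff=23.7322 vs cont=22.3180 → 23.7322 [stop]  node(2,1) S=115.7600 payoff=10.4000 vs cont=10.2915 → 10.4000 [stop]  node(2,2) S=130.8275 payoff=0.0000 vs cont=2.6837 → 2.6837 [wait]  ⇒ S*(2)=115.7600
t_1: node(1,0) S=108.8901 payoff=17.2699 vs cont=15.8558 → 17.2699 [stop]  node(1,1) S=123.0634 payoff=3.0966 vs cont=5.8788 → 5.8788 [wait]  ⇒ S*(1)=108.8901
t_0: node(0,0) S=115.7600 payoff=10.4000 vs cont=10.5740 → 10.5740 [wait]  ⇒ S*(0)=-

price = 10.5740
boundary = - 108.8901 115.7600 108.8901 115.7600 108.8901
tree:
10.5740
17.2699 5.8788
23.7322 10.4000 2.6837
29.8109 17.2699 5.3839 0.7594
35.5289 23.7322 10.4000 1.8168 0.0000
40.9075 29.8109 17.2699 4.3468 0.0000 0.0000
45.9669 35.5289 23.7322 10.4000 0.0000 0.0000 0.0000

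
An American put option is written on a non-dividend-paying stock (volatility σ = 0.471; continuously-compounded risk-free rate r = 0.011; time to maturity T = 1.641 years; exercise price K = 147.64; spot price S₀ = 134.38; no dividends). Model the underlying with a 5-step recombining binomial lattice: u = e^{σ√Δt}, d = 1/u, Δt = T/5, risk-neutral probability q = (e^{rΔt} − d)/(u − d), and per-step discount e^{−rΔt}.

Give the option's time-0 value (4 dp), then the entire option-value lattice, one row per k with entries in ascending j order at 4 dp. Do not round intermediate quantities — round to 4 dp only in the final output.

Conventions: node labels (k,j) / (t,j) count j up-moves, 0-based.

price = 40.1761
tree:
40.1761
54.3997 22.3722
70.8196 33.9129 7.8425
87.8295 49.7155 14.0443 0.0000
101.9741 69.3037 25.1506 0.0000 0.0000
112.7737 87.8295 45.0396 0.0000 0.0000 0.0000

Δt=0.32820  u=1.30974  d=0.76351  q=0.43957  discount=0.99640
step 5 (expiry): payoffs max(K−S,0) = 112.7737 87.8295 45.0396 0.0000 0.0000 0.0000
k=4: (k=4,j=0): S=45.6659, K−S=101.9741, hold=101.4421 ⇒ V=101.9741 exercise | (k=4,j=1): S=78.3363, K−S=69.3037, hold=68.7716 ⇒ V=69.3037 exercise | (k=4,j=2): S=134.3800, K−S=13.2600, hold=25.1506 ⇒ V=25.1506 continue | (k=4,j=3): S=230.5186, K−S=0.0000, hold=0.0000 ⇒ V=0.0000 continue | (k=4,j=4): S=395.4370, K−S=0.0000, hold=0.0000 ⇒ V=0.0000 continue
k=3: (k=3,j=0): S=59.8105, K−S=87.8295, hold=87.2974 ⇒ V=87.8295 exercise | (k=3,j=1): S=102.6004, K−S=45.0396, hold=49.7155 ⇒ V=49.7155 continue | (k=3,j=2): S=176.0031, K−S=0.0000, hold=14.0443 ⇒ V=14.0443 continue | (k=3,j=3): S=301.9198, K−S=0.0000, hold=0.0000 ⇒ V=0.0000 continue
k=2: (k=2,j=0): S=78.3363, K−S=69.3037, hold=70.8196 ⇒ V=70.8196 continue | (k=2,j=1): S=134.3800, K−S=13.2600, hold=33.9129 ⇒ V=33.9129 continue | (k=2,j=2): S=230.5186, K−S=0.0000, hold=7.8425 ⇒ V=7.8425 continue
k=1: (k=1,j=0): S=102.6004, K−S=45.0396, hold=54.3997 ⇒ V=54.3997 continue | (k=1,j=1): S=176.0031, K−S=0.0000, hold=22.3722 ⇒ V=22.3722 continue
k=0: (k=0,j=0): S=134.3800, K−S=13.2600, hold=40.1761 ⇒ V=40.1761 continue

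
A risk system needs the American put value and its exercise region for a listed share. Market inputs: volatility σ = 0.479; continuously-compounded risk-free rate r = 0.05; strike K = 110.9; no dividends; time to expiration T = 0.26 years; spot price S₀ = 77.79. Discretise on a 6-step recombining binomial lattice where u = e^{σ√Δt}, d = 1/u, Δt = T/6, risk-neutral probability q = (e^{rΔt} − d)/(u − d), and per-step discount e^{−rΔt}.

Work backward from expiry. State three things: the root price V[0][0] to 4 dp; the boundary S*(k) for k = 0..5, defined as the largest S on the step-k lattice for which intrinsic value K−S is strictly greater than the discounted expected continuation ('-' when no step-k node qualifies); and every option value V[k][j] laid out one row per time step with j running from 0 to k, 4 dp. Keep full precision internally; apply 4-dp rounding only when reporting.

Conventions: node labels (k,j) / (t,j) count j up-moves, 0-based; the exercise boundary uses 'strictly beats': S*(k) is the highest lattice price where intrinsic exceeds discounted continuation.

price = 33.2462
boundary = - 70.4076 77.7900 70.4076 77.7900 85.9465
tree:
33.2462
40.4924 25.7295
47.1742 33.1100 18.0371
53.2219 40.4924 25.1125 10.6330
58.6957 47.1742 33.1100 16.7647 4.1944
63.6499 53.2219 40.4924 24.9535 8.1771 0.0000
68.1341 58.6957 47.1742 33.1100 15.9418 0.0000 0.0000

Δt=0.04333, u=1.10485, d=0.90510, q=0.48595, disc=e^(-rΔt)=0.99784
k=6 terminal: V=max(K-S,0) → 68.1341 58.6957 47.1742 33.1100 15.9418 0.0000 0.0000
k=5: j=0 S=47.2501 intr=63.6499 cont=63.4099 V=63.6499[EX]; j=1 S=57.6781 intr=53.2219 cont=52.9819 V=53.2219[EX]; j=2 S=70.4076 intr=40.4924 cont=40.2524 V=40.4924[EX]; j=3 S=85.9465 intr=24.9535 cont=24.7135 V=24.9535[EX]; j=4 S=104.9148 intr=5.9852 cont=8.1771 V=8.1771[hold]; j=5 S=128.0693 intr=0.0000 cont=0.0000 V=0.0000[hold]  S*(5)=85.9465
k=4: j=0 S=52.2043 intr=58.6957 cont=58.4556 V=58.6957[EX]; j=1 S=63.7258 intr=47.1742 cont=46.9342 V=47.1742[EX]; j=2 S=77.7900 intr=33.1100 cont=32.8700 V=33.1100[EX]; j=3 S=94.9582 intr=15.9418 cont=16.7647 V=16.7647[hold]; j=4 S=115.9153 intr=0.0000 cont=4.1944 V=4.1944[hold]  S*(4)=77.7900
k=3: j=0 S=57.6781 intr=53.2219 cont=52.9819 V=53.2219[EX]; j=1 S=70.4076 intr=40.4924 cont=40.2524 V=40.4924[EX]; j=2 S=85.9465 intr=24.9535 cont=25.1125 V=25.1125[hold]; j=3 S=104.9148 intr=5.9852 cont=10.6330 V=10.6330[hold]  S*(3)=70.4076
k=2: j=0 S=63.7258 intr=47.1742 cont=46.9342 V=47.1742[EX]; j=1 S=77.7900 intr=33.1100 cont=32.9471 V=33.1100[EX]; j=2 S=94.9582 intr=15.9418 cont=18.0371 V=18.0371[hold]  S*(2)=77.7900
k=1: j=0 S=70.4076 intr=40.4924 cont=40.2524 V=40.4924[EX]; j=1 S=85.9465 intr=24.9535 cont=25.7295 V=25.7295[hold]  S*(1)=70.4076
k=0: j=0 S=77.7900 intr=33.1100 cont=33.2462 V=33.2462[hold]  S*(0)=-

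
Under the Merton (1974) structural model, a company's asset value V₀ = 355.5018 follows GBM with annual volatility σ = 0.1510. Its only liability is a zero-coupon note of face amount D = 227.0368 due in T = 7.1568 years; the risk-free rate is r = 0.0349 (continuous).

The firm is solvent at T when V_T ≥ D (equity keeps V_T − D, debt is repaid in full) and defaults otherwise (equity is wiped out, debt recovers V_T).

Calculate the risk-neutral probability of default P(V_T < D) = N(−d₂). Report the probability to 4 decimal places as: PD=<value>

Apply the equity-as-call identities (strike 227.0368, horizon 7.1568 years):
d₁ = [ln(V₀/D) + (r + σ²/2)T] / (σ√T)
   = [ln(355.5018/227.0368) + (0.0349 + 0.5·0.1510²)·7.1568] / (0.1510·√7.1568)
   = [0.448418 + 0.331363] / 0.403958 = 1.930352
d₂ = d₁ − σ√T = 1.930352 − 0.403958 = 1.526394
risk-neutral PD = N(−d₂) = N(-1.526394) = 0.063456

PD=0.0635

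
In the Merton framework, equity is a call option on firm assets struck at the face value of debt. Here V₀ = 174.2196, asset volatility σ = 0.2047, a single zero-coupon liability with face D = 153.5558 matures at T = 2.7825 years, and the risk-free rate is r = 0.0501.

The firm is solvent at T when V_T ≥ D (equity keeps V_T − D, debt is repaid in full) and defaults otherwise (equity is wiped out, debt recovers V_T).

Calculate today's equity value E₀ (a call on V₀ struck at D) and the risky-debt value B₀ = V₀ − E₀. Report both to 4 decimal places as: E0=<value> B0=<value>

Apply the equity-as-call identities (strike 153.5558, horizon 2.7825 years):
d₁ = [ln(V₀/D) + (r + σ²/2)T] / (σ√T)
   = [ln(174.2196/153.5558) + (0.0501 + 0.5·0.2047²)·2.7825] / (0.2047·√2.7825)
   = [0.126253 + 0.197700] / 0.341457 = 0.948736
d₂ = d₁ − σ√T = 0.948736 − 0.341457 = 0.607279
N(d₁) = 0.828623,  N(d₂) = 0.728167,  e^(−rT) = 0.869877
E₀ = V₀·N(d₁) − D·e^(−rT)·N(d₂)
   = 174.2196·0.828623 − 153.5558·0.869877·0.728167 = 47.097575
B₀ = V₀ − E₀ = 174.2196 − 47.097575 = 127.122025

E0=47.0976 B0=127.1220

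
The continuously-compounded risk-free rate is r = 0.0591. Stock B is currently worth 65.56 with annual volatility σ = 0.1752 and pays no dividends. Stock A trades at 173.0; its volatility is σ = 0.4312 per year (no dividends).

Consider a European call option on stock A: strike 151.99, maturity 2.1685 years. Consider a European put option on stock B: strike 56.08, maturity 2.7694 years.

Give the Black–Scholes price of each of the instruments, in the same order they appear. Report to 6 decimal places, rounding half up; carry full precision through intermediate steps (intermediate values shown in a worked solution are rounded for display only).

[stock A call K=151.99]
σ√T = 0.4312·√2.1685 = 0.634978
d₁ = (ln(S/K) + (r+σ²/2)T) / (σ√T) = (ln(173.0/151.99) + (0.0591+0.4312²/2)·2.1685) / 0.634978 = (0.129477 + 0.329757) / 0.634978 = 0.723228
d₂ = d₁ − σ√T = 0.723228 − 0.634978 = 0.088250
e^{−rT} = 0.879714
N(d₁) = 0.765230,  N(d₂) = 0.535161
price = S·N(d₁) − K·e^{−rT}·N(d₂) = 132.384798 − 71.555178 = 60.829619
[stock B put K=56.08]
σ√T = 0.1752·√2.7694 = 0.291559
d₁ = (ln(S/K) + (r+σ²/2)T) / (σ√T) = (ln(65.56/56.08) + (0.0591+0.1752²/2)·2.7694) / 0.291559 = (0.156187 + 0.206175) / 0.291559 = 1.242840
d₂ = d₁ − σ√T = 1.242840 − 0.291559 = 0.951280
e^{−rT} = 0.849021
N(−d₁) = 0.106963,  N(−d₂) = 0.170731
price = K·e^{−rT}·N(−d₂) − S·N(−d₁) = 8.129034 − 7.012526 = 1.116508

price(stock A call K=151.99) = 60.829619
price(stock B put K=56.08) = 1.116508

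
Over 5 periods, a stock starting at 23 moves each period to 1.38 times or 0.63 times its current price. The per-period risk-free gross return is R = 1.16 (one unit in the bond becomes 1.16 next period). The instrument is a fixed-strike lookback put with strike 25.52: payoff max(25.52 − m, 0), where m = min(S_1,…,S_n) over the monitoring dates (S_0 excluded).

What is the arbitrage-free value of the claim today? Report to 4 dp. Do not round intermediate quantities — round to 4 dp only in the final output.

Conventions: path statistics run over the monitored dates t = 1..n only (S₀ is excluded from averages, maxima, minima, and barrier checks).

No-arbitrage gives p* = (R−d)/(u−d) = 0.7067: enumerate every path, weight its payoff by its p*-probability, and discount by R^5.
Enumerate all 2^5 = 32 price paths (U = up ×1.38, D = down ×0.63); each path with k up-moves has probability p*^k·(1−p*)^(5−k).
DDDDD: m=2.2826, payoff=23.2374, prob=0.002172
UDDDD: m=5.0000, payoff=20.5200, prob=0.005232
DUDDD: m=5.0000, payoff=20.5200, prob=0.005232
UUDDD: m=10.9524, payoff=14.5676, prob=0.012604
DDUDD: m=5.0000, payoff=20.5200, prob=0.005232
UDUDD: m=10.9524, payoff=14.5676, prob=0.012604
DUUDD: m=10.9524, payoff=14.5676, prob=0.012604
UUUDD: m=23.9909, payoff=1.5291, prob=0.030365
DDDUD: m=5.0000, payoff=20.5200, prob=0.005232
UDDUD: m=10.9524, payoff=14.5676, prob=0.012604
DUDUD: m=10.9524, payoff=14.5676, prob=0.012604
UUDUD: m=23.9909, payoff=1.5291, prob=0.030365
DDUUD: m=9.1287, payoff=16.3913, prob=0.012604
UDUUD: m=19.9962, payoff=5.5238, prob=0.030365
DUUUD: m=14.4900, payoff=11.0300, prob=0.030365
UUUUD: m=31.7400, payoff=0.0000, prob=0.073151
DDDDU: m=3.6232, payoff=21.8968, prob=0.005232
UDDDU: m=7.9365, payoff=17.5835, prob=0.012604
DUDDU: m=7.9365, payoff=17.5835, prob=0.012604
UUDDU: m=17.3847, payoff=8.1353, prob=0.030365
DDUDU: m=7.9365, payoff=17.5835, prob=0.012604
UDUDU: m=17.3847, payoff=8.1353, prob=0.030365
DUUDU: m=14.4900, payoff=11.0300, prob=0.030365
UUUDU: m=31.7400, payoff=0.0000, prob=0.073151
DDDUU: m=5.7511, payoff=19.7689, prob=0.012604
UDDUU: m=12.5976, payoff=12.9224, prob=0.030365
DUDUU: m=12.5976, payoff=12.9224, prob=0.030365
UUDUU: m=27.5948, payoff=0.0000, prob=0.073151
DDUUU: m=9.1287, payoff=16.3913, prob=0.030365
UDUUU: m=19.9962, payoff=5.5238, prob=0.073151
DUUUU: m=14.4900, payoff=11.0300, prob=0.073151
UUUUU: m=31.7400, payoff=0.0000, prob=0.176227
Price = Σ prob·payoff / R^5 = 6.551056 / 2.100342 = 3.1190

price = 3.1190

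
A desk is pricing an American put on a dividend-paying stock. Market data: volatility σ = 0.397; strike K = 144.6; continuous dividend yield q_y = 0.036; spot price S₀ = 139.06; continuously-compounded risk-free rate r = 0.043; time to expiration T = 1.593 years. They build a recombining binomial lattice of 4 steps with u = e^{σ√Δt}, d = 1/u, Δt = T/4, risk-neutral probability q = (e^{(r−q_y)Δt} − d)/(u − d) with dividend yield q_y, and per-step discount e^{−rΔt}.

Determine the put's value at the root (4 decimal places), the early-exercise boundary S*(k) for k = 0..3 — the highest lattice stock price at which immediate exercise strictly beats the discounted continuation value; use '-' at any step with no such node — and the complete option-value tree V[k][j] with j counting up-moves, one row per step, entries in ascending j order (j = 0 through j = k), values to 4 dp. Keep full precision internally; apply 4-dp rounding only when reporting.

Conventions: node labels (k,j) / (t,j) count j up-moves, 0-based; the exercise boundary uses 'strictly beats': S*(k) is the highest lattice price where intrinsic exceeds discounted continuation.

price = 28.5147
boundary = - - 84.2540 108.2421
tree:
28.5147
42.2755 12.3384
60.3460 21.2213 1.6597
79.0180 36.3579 3.0323 0.0000
93.5520 60.3460 5.5400 0.0000 0.0000

Δt=0.39825  u=1.28471  d=0.77838  q=0.44321  discount=0.98302
step 4 (expiry): payoffs max(K−S,0) = 93.5520 60.3460 5.5400 0.0000 0.0000
step 3: (k=3,j=0): S=65.5820, K−S=79.0180, hold=77.4964 ⇒ V=79.0180 exercise | (k=3,j=1): S=108.2421, K−S=36.3579, hold=35.4435 ⇒ V=36.3579 exercise | (k=3,j=2): S=178.6521, K−S=0.0000, hold=3.0323 ⇒ V=3.0323 continue | (k=3,j=3): S=294.8629, K−S=0.0000, hold=0.0000 ⇒ V=0.0000 continue  boundary S*=108.2421
step 2: (k=2,j=0): S=84.2540, K−S=60.3460, hold=59.0902 ⇒ V=60.3460 exercise | (k=2,j=1): S=139.0600, K−S=5.5400, hold=21.2213 ⇒ V=21.2213 continue | (k=2,j=2): S=229.5166, K−S=0.0000, hold=1.6597 ⇒ V=1.6597 continue  boundary S*=84.2540
step 1: (k=1,j=0): S=108.2421, K−S=36.3579, hold=42.2755 ⇒ V=42.2755 continue | (k=1,j=1): S=178.6521, K−S=0.0000, hold=12.3384 ⇒ V=12.3384 continue  boundary S*=-
step 0: (k=0,j=0): S=139.0600, K−S=5.5400, hold=28.5147 ⇒ V=28.5147 continue  boundary S*=-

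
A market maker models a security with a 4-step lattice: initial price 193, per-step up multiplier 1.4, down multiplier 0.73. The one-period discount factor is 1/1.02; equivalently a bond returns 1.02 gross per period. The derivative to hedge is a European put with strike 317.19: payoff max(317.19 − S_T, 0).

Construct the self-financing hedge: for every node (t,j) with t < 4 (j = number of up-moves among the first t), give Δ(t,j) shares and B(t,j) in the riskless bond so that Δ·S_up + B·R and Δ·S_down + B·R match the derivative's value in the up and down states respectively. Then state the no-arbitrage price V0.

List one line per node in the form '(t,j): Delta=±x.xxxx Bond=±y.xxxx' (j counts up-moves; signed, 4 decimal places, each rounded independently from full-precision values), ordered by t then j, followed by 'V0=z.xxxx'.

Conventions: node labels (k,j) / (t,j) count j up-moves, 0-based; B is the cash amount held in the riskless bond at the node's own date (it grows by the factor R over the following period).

(0,0): Delta=-0.6291 Bond=247.0002
(1,0): Delta=-0.8676 Bond=285.5437
(1,1): Delta=-0.4661 Bond=207.9081
(2,0): Delta=-1.0000 Bond=304.8731
(2,1): Delta=-0.7771 Bond=273.4097
(2,2): Delta=-0.2536 Bond=131.6851
(3,0): Delta=-1.0000 Bond=310.9706
(3,1): Delta=-1.0000 Bond=310.9706
(3,2): Delta=-0.6248 Bond=236.8253
(3,3): Delta=0.0000 Bond=0.0000
V0=125.5879

Since d<R<u, set p* = (R−d)/(u−d) = 0.4328; price each node as the discounted p*-expectation of its children.
Expiry values: V(4,0)=262.3814, V(4,1)=212.0776, V(4,2)=115.6046, V(4,3)=0.0000, V(4,4)=0.0000
Node (3,0) S=75.0803: V=(p*·212.0776+(1−p*)·262.3814)/1.02=235.8903; Δ=(212.0776−262.3814)/(105.1124−54.8086)=-1.0000; B=V−Δ·S=310.9706
Node (3,1) S=143.9896: V=(p*·115.6046+(1−p*)·212.0776)/1.02=166.9810; Δ=(115.6046−212.0776)/(201.5854−105.1124)=-1.0000; B=V−Δ·S=310.9706
Node (3,2) S=276.1444: V=(p*·0.0000+(1−p*)·115.6046)/1.02=64.2812; Δ=(0.0000−115.6046)/(386.6022−201.5854)=-0.6248; B=V−Δ·S=236.8253
Node (3,3) S=529.5920: V=(p*·0.0000+(1−p*)·0.0000)/1.02=0.0000; Δ=(0.0000−0.0000)/(741.4288−386.6022)=0.0000; B=V−Δ·S=0.0000
Node (2,0) S=102.8497: V=(p*·166.9810+(1−p*)·235.8903)/1.02=202.0234; Δ=(166.9810−235.8903)/(143.9896−75.0803)=-1.0000; B=V−Δ·S=304.8731
Node (2,1) S=197.2460: V=(p*·64.2812+(1−p*)·166.9810)/1.02=120.1263; Δ=(64.2812−166.9810)/(276.1444−143.9896)=-0.7771; B=V−Δ·S=273.4097
Node (2,2) S=378.2800: V=(p*·0.0000+(1−p*)·64.2812)/1.02=35.7431; Δ=(0.0000−64.2812)/(529.5920−276.1444)=-0.2536; B=V−Δ·S=131.6851
Node (1,0) S=140.8900: V=(p*·120.1263+(1−p*)·202.0234)/1.02=163.3092; Δ=(120.1263−202.0234)/(197.2460−102.8497)=-0.8676; B=V−Δ·S=285.5437
Node (1,1) S=270.2000: V=(p*·35.7431+(1−p*)·120.1263)/1.02=81.9630; Δ=(35.7431−120.1263)/(378.2800−197.2460)=-0.4661; B=V−Δ·S=207.9081
Node (0,0) S=193.0000: V=(p*·81.9630+(1−p*)·163.3092)/1.02=125.5879; Δ=(81.9630−163.3092)/(270.2000−140.8900)=-0.6291; B=V−Δ·S=247.0002
Sanity check at the root: Δ(0,0)·S0 + B(0,0) reproduces V0 = 125.5879.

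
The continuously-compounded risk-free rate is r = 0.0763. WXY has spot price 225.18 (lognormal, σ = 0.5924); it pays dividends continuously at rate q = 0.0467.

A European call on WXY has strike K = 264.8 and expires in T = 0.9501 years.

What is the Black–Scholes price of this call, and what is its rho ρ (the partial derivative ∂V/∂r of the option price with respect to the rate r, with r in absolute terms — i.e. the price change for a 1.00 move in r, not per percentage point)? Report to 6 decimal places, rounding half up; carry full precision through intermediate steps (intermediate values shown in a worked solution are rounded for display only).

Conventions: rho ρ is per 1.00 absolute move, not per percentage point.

σ√T = 0.5924·√0.9501 = 0.577430
d₁ = (ln(S/K) + (r−q+σ²/2)T) / (σ√T) = (ln(225.18/264.8) + (0.0763−0.0467+0.5924²/2)·0.9501) / 0.577430 = (-0.162075 + 0.194836) / 0.577430 = 0.056736
d₂ = d₁ − σ√T = 0.056736 − 0.577430 = -0.520694
e^{−rT} = 0.930073
e^{−qT} = 0.956600
N(d₁) = 0.522622,  N(d₂) = 0.301290
Call price V = S·e^{−qT}·N(d₁) − K·e^{−rT}·N(d₂) = 112.576637 − 74.202641 = 38.373995
ρ = K·T·e^{−rT}·N(d₂) = 70.499929

price = 38.373995
ρ = 70.499929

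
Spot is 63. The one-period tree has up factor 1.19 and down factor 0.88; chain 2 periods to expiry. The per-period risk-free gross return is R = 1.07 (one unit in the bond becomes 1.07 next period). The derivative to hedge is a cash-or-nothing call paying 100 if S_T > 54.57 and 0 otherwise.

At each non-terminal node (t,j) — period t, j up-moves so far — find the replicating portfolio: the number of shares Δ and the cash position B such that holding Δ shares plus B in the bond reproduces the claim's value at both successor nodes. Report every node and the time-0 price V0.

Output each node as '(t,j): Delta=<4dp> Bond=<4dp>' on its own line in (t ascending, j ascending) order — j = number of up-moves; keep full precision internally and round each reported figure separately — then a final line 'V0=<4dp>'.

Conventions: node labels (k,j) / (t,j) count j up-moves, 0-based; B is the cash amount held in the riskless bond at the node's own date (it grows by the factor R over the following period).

The replicating-portfolio and risk-neutral prices coincide; use p* = (1.07−0.88)/(1.19−0.88) = 0.6129 for the latter.
At maturity the claim pays: V(2,0)=0.0000, V(2,1)=100.0000, V(2,2)=100.0000
Node (1,0) S=55.4400: V=(p*·100.0000+(1−p*)·0.0000)/1.07=57.2807; Δ=(100.0000−0.0000)/(65.9736−48.7872)=5.8186; B=V−Δ·S=-265.3000
Node (1,1) S=74.9700: V=(p*·100.0000+(1−p*)·100.0000)/1.07=93.4579; Δ=(100.0000−100.0000)/(89.2143−65.9736)=0.0000; B=V−Δ·S=93.4579
Node (0,0) S=63.0000: V=(p*·93.4579+(1−p*)·57.2807)/1.07=74.2559; Δ=(93.4579−57.2807)/(74.9700−55.4400)=1.8524; B=V−Δ·S=-42.4449
Verification: the root portfolio costs Δ(0,0)·S0 + B(0,0) = 74.2559, matching V0.

(0,0): Delta=1.8524 Bond=-42.4449
(1,0): Delta=5.8186 Bond=-265.3000
(1,1): Delta=0.0000 Bond=93.4579
V0=74.2559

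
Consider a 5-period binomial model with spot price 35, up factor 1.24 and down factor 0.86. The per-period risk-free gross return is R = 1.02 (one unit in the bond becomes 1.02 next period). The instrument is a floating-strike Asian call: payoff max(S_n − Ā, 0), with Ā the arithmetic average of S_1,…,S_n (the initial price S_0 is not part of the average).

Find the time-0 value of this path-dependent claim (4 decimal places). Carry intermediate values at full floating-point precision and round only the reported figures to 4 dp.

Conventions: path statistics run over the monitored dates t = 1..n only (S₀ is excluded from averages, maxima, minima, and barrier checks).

price = 3.5120

Risk-neutral up-probability p* = (R−d)/(u−d) = (1.02−0.86)/(1.24−0.86) = 0.4211; the claim prices as the p*-weighted sum of path payoffs discounted by R^5.
Enumerate all 2^5 = 32 price paths (U = up ×1.24, D = down ×0.86); each path with k up-moves has probability p*^k·(1−p*)^(5−k).
DDDDD: Ā=22.7716, payoff=0.0000, prob=0.065042
UDDDD: Ā=32.8335, payoff=0.0000, prob=0.047303
DUDDD: Ā=30.1735, payoff=0.0000, prob=0.047303
UUDDD: Ā=43.5060, payoff=0.0000, prob=0.034403
DDUDD: Ā=27.8859, payoff=0.0000, prob=0.047303
UDUDD: Ā=40.2076, payoff=0.0000, prob=0.034403
DUUDD: Ā=37.5476, payoff=0.0000, prob=0.034403
UUUDD: Ā=54.1384, payoff=0.0000, prob=0.025020
DDDUD: Ā=25.9186, payoff=0.0000, prob=0.047303
UDDUD: Ā=37.3710, payoff=0.0000, prob=0.034403
DUDUD: Ā=34.7110, payoff=0.0000, prob=0.034403
UUDUD: Ā=50.0484, payoff=0.0000, prob=0.025020
DDUUD: Ā=32.4234, payoff=1.8066, prob=0.034403
UDUUD: Ā=46.7500, payoff=2.6049, prob=0.025020
DUUUD: Ā=44.0900, payoff=5.2649, prob=0.025020
UUUUD: Ā=63.5716, payoff=7.5912, prob=0.018196
DDDDU: Ā=24.2267, payoff=0.0000, prob=0.047303
UDDDU: Ā=34.9315, payoff=0.0000, prob=0.034403
DUDDU: Ā=32.2715, payoff=1.9585, prob=0.034403
UUDDU: Ā=46.5310, payoff=2.8239, prob=0.025020
DDUDU: Ā=29.9839, payoff=4.2461, prob=0.034403
UDUDU: Ā=43.2326, payoff=6.1223, prob=0.025020
DUUDU: Ā=40.5726, payoff=8.7823, prob=0.025020
UUUDU: Ā=58.5000, payoff=12.6628, prob=0.018196
DDDUU: Ā=28.0166, payoff=6.2134, prob=0.034403
UDDUU: Ā=40.3960, payoff=8.9589, prob=0.025020
DUDUU: Ā=37.7360, payoff=11.6189, prob=0.025020
UUDUU: Ā=54.4100, payoff=16.7528, prob=0.018196
DDUUU: Ā=35.4484, payoff=13.9065, prob=0.025020
UDUUU: Ā=51.1116, payoff=20.0512, prob=0.018196
DUUUU: Ā=48.4516, payoff=22.7112, prob=0.018196
UUUUU: Ā=69.8604, payoff=32.7464, prob=0.013234
Price = Σ prob·payoff / R^5 = 3.877496 / 1.104081 = 3.5120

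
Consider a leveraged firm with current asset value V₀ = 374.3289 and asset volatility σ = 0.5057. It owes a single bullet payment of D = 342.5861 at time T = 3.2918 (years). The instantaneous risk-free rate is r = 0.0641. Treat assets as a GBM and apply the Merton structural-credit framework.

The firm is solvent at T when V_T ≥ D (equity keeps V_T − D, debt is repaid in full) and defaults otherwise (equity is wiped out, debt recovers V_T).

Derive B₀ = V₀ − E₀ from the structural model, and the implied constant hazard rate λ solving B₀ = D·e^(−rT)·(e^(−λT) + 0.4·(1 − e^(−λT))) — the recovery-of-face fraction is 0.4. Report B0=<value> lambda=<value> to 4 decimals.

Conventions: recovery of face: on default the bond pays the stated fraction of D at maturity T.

With assets at 374.3289 and a single debt payment of 342.5861 at 3.2918 years:
d₁ = [ln(V₀/D) + (r + σ²/2)T] / (σ√T)
   = [ln(374.3289/342.5861) + (0.0641 + 0.5·0.5057²)·3.2918] / (0.5057·√3.2918)
   = [0.088612 + 0.631914] / 0.917508 = 0.785308
d₂ = d₁ − σ√T = 0.785308 − 0.917508 = -0.132199
N(d₁) = 0.783864,  N(d₂) = 0.447413,  e^(−rT) = 0.809771
E₀ = V₀·N(d₁) − D·e^(−rT)·N(d₂)
   = 374.3289·0.783864 − 342.5861·0.809771·0.447413 = 169.303123
B₀ = V₀ − E₀ = 374.3289 − 169.303123 = 205.025777
e^(−λT) = (B₀·e^(rT)/D − 0.4)/(1 − 0.4) = (205.0258·1.234918/342.5861 − 0.4)/0.6 = 0.56509182
λ = −ln(0.56509182)/3.2918 = 0.173391

B0=205.0258 lambda=0.1734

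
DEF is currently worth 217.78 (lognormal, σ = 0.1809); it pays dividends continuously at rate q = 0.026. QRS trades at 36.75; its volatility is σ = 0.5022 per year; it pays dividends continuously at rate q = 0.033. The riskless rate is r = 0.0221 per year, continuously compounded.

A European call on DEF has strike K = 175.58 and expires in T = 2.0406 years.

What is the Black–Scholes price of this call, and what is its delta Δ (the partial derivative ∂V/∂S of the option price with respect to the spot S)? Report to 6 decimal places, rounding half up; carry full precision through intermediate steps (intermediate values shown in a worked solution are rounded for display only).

price = 44.416504
Δ = 0.781716

σ√T = 0.1809·√2.0406 = 0.258415
d₁ = (ln(S/K) + (r−q+σ²/2)T) / (σ√T) = (ln(217.78/175.58) + (0.0221−0.026+0.1809²/2)·2.0406) / 0.258415 = (0.215391 + 0.025431) / 0.258415 = 0.931918
d₂ = d₁ − σ√T = 0.931918 − 0.258415 = 0.673503
e^{−rT} = 0.955905
e^{−qT} = 0.948327
N(d₁) = 0.824310,  N(d₂) = 0.749686
Call price V = S·e^{−qT}·N(d₁) − K·e^{−rT}·N(d₂) = 170.242132 − 125.825627 = 44.416504
Δ = e^{−qT}·N(d₁) = 0.781716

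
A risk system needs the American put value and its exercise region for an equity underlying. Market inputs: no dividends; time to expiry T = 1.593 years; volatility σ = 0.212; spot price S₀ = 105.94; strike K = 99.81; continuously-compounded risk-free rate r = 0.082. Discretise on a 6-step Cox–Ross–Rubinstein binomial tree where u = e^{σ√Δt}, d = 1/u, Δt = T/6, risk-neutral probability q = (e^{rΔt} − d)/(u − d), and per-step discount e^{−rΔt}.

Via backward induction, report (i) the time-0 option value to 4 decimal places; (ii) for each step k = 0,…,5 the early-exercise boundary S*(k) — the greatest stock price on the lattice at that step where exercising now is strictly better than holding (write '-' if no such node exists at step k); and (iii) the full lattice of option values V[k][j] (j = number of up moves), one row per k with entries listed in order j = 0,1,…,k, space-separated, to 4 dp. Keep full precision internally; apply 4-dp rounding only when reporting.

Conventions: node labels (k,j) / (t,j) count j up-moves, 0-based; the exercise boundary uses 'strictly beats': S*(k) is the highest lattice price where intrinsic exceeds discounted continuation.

params: Δt=0.26550 u=1.11543 d=0.89652 q=0.57326 e^(-rΔt)=0.97846
t_6 payoffs: 44.8034 31.3721 14.6613 0.0000 0.0000 0.0000 0.0000
t_5: node(5,0) S=61.3558 payoff=38.4542 vs cont=36.3047 → 38.4542 [stop]  node(5,1) S=76.3374 payoff=23.4726 vs cont=21.3231 → 23.4726 [stop]  node(5,2) S=94.9771 payoff=4.8329 vs cont=6.1218 → 6.1218 [wait]  node(5,3) S=118.1683 payoff=0.0000 vs cont=0.0000 → 0.0000 [wait]  node(5,4) S=147.0221 payoff=0.0000 vs cont=0.0000 → 0.0000 [wait]  node(5,5) S=182.9213 payoff=0.0000 vs cont=0.0000 → 0.0000 [wait]  ⇒ S*(5)=76.3374
t_4: node(4,0) S=68.4379 payoff=31.3721 vs cont=29.2226 → 31.3721 [stop]  node(4,1) S=85.1487 payoff=14.6613 vs cont=13.2348 → 14.6613 [stop]  node(4,2) S=105.9400 payoff=0.0000 vs cont=2.5561 → 2.5561 [wait]  node(4,3) S=131.8080 payoff=0.0000 vs cont=0.0000 → 0.0000 [wait]  node(4,4) S=163.9923 payoff=0.0000 vs cont=0.0000 → 0.0000 [wait]  ⇒ S*(4)=85.1487
t_3: node(3,0) S=76.3374 payoff=23.4726 vs cont=21.3231 → 23.4726 [stop]  node(3,1) S=94.9771 payoff=4.8329 vs cont=7.5556 → 7.5556 [wait]  node(3,2) S=118.1683 payoff=0.0000 vs cont=1.0673 → 1.0673 [wait]  node(3,3) S=147.0221 payoff=0.0000 vs cont=0.0000 → 0.0000 [wait]  ⇒ S*(3)=76.3374
t_2: node(2,0) S=85.1487 payoff=14.6613 vs cont=14.0390 → 14.6613 [stop]  node(2,1) S=105.9400 payoff=0.0000 vs cont=3.7535 → 3.7535 [wait]  node(2,2) S=131.8080 payoff=0.0000 vs cont=0.4457 → 0.4457 [wait]  ⇒ S*(2)=85.1487
t_1: node(1,0) S=94.9771 payoff=4.8329 vs cont=8.2272 → 8.2272 [wait]  node(1,1) S=118.1683 payoff=0.0000 vs cont=1.8172 → 1.8172 [wait]  ⇒ S*(1)=-
t_0: node(0,0) S=105.9400 payoff=0.0000 vs cont=4.4546 → 4.4546 [wait]  ⇒ S*(0)=-

price = 4.4546
boundary = - - 85.1487 76.3374 85.1487 76.3374
tree:
4.4546
8.2272 1.8172
14.6613 3.7535 0.4457
23.4726 7.5556 1.0673 0.0000
31.3721 14.6613 2.5561 0.0000 0.0000
38.4542 23.4726 6.1218 0.0000 0.0000 0.0000
44.8034 31.3721 14.6613 0.0000 0.0000 0.0000 0.0000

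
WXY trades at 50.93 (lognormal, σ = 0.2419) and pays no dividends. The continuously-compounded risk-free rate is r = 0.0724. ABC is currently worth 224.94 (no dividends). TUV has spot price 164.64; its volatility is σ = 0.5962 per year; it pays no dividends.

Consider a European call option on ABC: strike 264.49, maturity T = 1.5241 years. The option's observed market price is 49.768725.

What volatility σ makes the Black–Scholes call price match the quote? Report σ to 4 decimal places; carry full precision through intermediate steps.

sigma = 0.4960

At σ = 0.4960 the Black–Scholes value reproduces the quote:
σ√T = 0.496·√1.5241 = 0.612334
d₁ = (ln(S/K) + (r+σ²/2)T) / (σ√T) = (ln(224.94/264.49) + (0.0724+0.496²/2)·1.5241) / 0.612334 = (-0.161970 + 0.297821) / 0.612334 = 0.221859
d₂ = d₁ − σ√T = 0.221859 − 0.612334 = -0.390475
e^{−rT} = 0.895525
N(d₁) = 0.587788,  N(d₂) = 0.348093
V = S·N(d₁) − K·e^{−rT}·N(d₂) = 132.217039 − 82.448315 = 49.768725 (matching the quote); vega is positive throughout, so no other σ reproduces this price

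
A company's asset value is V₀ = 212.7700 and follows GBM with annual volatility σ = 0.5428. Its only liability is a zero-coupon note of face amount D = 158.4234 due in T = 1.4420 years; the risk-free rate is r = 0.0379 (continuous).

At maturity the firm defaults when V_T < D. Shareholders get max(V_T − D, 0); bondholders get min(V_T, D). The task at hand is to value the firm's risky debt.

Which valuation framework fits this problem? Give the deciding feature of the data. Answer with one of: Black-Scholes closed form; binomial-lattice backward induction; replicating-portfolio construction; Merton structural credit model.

framework: Merton structural credit model

Key observation: the question is about default risk generated by asset-value dynamics against a debt face of 158.4234 — the structural framework prices exactly that.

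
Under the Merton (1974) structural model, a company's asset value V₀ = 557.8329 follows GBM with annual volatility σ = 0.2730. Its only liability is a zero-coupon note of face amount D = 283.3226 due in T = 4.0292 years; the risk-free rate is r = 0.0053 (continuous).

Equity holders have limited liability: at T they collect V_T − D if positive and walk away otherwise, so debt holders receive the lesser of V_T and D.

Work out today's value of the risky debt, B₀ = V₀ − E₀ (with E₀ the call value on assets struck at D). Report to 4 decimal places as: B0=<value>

Equity is a call on the firm's assets struck at D = 283.3226:
d₁ = [ln(V₀/D) + (r + σ²/2)T] / (σ√T)
   = [ln(557.8329/283.3226) + (0.0053 + 0.5·0.2730²)·4.0292] / (0.2730·√4.0292)
   = [0.677473 + 0.171501] / 0.547989 = 1.549253
d₂ = d₁ − σ√T = 1.549253 − 0.547989 = 1.001264
N(d₁) = 0.939340,  N(d₂) = 0.841650,  e^(−rT) = 0.978872
E₀ = V₀·N(d₁) − D·e^(−rT)·N(d₂)
   = 557.8329·0.939340 − 283.3226·0.978872·0.841650 = 290.574178
B₀ = V₀ − E₀ = 557.8329 − 290.574178 = 267.258722

B0=267.2587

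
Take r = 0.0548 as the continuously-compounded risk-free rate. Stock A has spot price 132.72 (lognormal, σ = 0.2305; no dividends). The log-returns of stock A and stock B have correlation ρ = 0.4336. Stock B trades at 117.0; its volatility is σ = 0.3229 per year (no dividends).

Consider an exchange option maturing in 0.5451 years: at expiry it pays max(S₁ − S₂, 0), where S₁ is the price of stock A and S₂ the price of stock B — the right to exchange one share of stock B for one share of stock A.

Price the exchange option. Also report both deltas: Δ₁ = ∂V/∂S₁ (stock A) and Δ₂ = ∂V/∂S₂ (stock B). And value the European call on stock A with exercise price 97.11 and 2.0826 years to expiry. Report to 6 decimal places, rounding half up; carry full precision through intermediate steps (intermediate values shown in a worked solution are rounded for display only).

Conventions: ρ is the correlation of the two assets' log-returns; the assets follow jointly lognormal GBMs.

exchange price = 20.743946
Δ1 = 0.749480
Δ2 = -0.672881
price(stock A call K=97.11) = 47.754050

σ_eff = √(σ₁² + σ₂² − 2ρσ₁σ₂) = √(0.2305² + 0.3229² − 2·0.4336·0.2305·0.3229) = 0.304713
d₁ = (ln(S₁/S₂) + (q₂ − q₁ + σ_eff²/2)T) / (σ_eff√T) = (ln(132.72/117.0) + (0.0 − 0.0 + 0.046425)·0.5451) / 0.224973 = 0.672855
d₂ = d₁ − σ_eff√T = 0.672855 − 0.224973 = 0.447883
N(d₁) = 0.749480,  N(d₂) = 0.672881
V = S₁·e^{−q₁T}·N(d₁) − S₂·e^{−q₂T}·N(d₂) = 99.471030 − 78.727084 = 20.743946
Δ₁ = e^{−q₁T}·N(d₁) = 0.749480;  Δ₂ = −e^{−q₂T}·N(d₂) = -0.672881
[vanilla: stock A call K=97.11]
σ√T = 0.2305·√2.0826 = 0.332640
d₁ = (ln(S/K) + (r+σ²/2)T) / (σ√T) = (ln(132.72/97.11) + (0.0548+0.2305²/2)·2.0826) / 0.332640 = (0.312397 + 0.169451) / 0.332640 = 1.448560
d₂ = d₁ − σ√T = 1.448560 − 0.332640 = 1.115920
e^{−rT} = 0.892145
N(d₁) = 0.926270,  N(d₂) = 0.867772
price = S·N(d₁) − K·e^{−rT}·N(d₂) = 122.934520 − 75.180470 = 47.754050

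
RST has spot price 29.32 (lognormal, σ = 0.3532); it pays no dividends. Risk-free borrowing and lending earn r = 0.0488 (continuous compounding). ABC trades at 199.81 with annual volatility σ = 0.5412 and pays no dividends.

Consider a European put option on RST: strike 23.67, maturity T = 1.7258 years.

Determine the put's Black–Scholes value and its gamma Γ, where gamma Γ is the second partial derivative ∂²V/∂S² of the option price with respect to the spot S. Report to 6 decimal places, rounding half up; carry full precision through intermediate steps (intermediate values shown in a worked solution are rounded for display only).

price = 1.815556
Γ = 0.020000

σ√T = 0.3532·√1.7258 = 0.463998
d₁ = (ln(S/K) + (r+σ²/2)T) / (σ√T) = (ln(29.32/23.67) + (0.0488+0.3532²/2)·1.7258) / 0.463998 = (0.214061 + 0.191866) / 0.463998 = 0.874848
d₂ = d₁ − σ√T = 0.874848 − 0.463998 = 0.410850
e^{−rT} = 0.919230
N(−d₁) = 0.190828,  N(−d₂) = 0.340591
Put price V = K·e^{−rT}·N(−d₂) − S·N(−d₁) = 7.410643 − 5.595087 = 1.815556
φ(d₁) = (1/√(2π))·e^{−d₁²/2} = 0.272091
Γ = φ(d₁) / (S·σ·√T) = 0.020000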